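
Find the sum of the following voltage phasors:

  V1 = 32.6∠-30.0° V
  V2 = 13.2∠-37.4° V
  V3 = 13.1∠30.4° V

Step 1 — Convert each phasor to rectangular form:
  V1 = 32.6·(cos(-30.0°) + j·sin(-30.0°)) = 28.23 - j16.3 V
  V2 = 13.2·(cos(-37.4°) + j·sin(-37.4°)) = 10.49 - j8.017 V
  V3 = 13.1·(cos(30.4°) + j·sin(30.4°)) = 11.3 + j6.629 V
Step 2 — Sum components: V_total = 50.02 - j17.69 V.
Step 3 — Convert to polar: |V_total| = 53.05 V, ∠V_total = -19.5°.

V_total = 53.05∠-19.5° V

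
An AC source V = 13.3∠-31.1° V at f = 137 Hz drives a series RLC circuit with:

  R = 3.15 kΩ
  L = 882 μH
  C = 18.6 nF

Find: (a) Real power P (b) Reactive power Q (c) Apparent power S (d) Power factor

Step 1 — Angular frequency: ω = 2π·f = 2π·137 = 860.8 rad/s.
Step 2 — Component impedances:
  R: Z = R = 3150 Ω
  L: Z = jωL = j·860.8·0.000882 = 0 + j0.7592 Ω
  C: Z = 1/(jωC) = -j/(ω·C) = 0 - j6.246e+04 Ω
Step 3 — Series combination: Z_total = R + L + C = 3150 - j6.246e+04 Ω = 6.254e+04∠-87.1° Ω.
Step 4 — Source phasor: V = 13.3∠-31.1° V = 11.39 - j6.87 V.
Step 5 — Current: I = V / Z = 0.0001189 + j0.0001763 A = 0.0002127∠56.0° A.
Step 6 — Complex power: S = V·I* = 0.0001425 - j0.002825 VA.
Step 7 — Real power: P = Re(S) = 0.0001425 W.
Step 8 — Reactive power: Q = Im(S) = -0.002825 VAR.
Step 9 — Apparent power: |S| = 0.002829 VA.
Step 10 — Power factor: PF = P/|S| = 0.05037 (leading).

(a) P = 0.0001425 W  (b) Q = -0.002825 VAR  (c) S = 0.002829 VA  (d) PF = 0.05037 (leading)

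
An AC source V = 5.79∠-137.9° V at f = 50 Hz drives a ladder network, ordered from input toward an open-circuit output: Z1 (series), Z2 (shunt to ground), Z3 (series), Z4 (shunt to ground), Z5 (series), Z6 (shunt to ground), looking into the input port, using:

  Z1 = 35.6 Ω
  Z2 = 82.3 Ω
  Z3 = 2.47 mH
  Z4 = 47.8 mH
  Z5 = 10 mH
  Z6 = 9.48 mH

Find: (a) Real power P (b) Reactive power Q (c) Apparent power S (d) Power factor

Step 1 — Angular frequency: ω = 2π·f = 2π·50 = 314.2 rad/s.
Step 2 — Component impedances:
  Z1: Z = R = 35.6 Ω
  Z2: Z = R = 82.3 Ω
  Z3: Z = jωL = j·314.2·0.00247 = 0 + j0.776 Ω
  Z4: Z = jωL = j·314.2·0.0478 = 0 + j15.02 Ω
  Z5: Z = jωL = j·314.2·0.01 = 0 + j3.142 Ω
  Z6: Z = jωL = j·314.2·0.00948 = 0 + j2.978 Ω
Step 3 — Ladder network (open output): work backward from the far end, alternating series and parallel combinations. Z_in = 35.92 + j5.104 Ω = 36.28∠8.1° Ω.
Step 4 — Source phasor: V = 5.79∠-137.9° V = -4.296 - j3.882 V.
Step 5 — Current: I = V / Z = -0.1323 - j0.08927 A = 0.1596∠-146.0° A.
Step 6 — Complex power: S = V·I* = 0.9149 + j0.13 VA.
Step 7 — Real power: P = Re(S) = 0.9149 W.
Step 8 — Reactive power: Q = Im(S) = 0.13 VAR.
Step 9 — Apparent power: |S| = 0.9241 VA.
Step 10 — Power factor: PF = P/|S| = 0.9901 (lagging).

(a) P = 0.9149 W  (b) Q = 0.13 VAR  (c) S = 0.9241 VA  (d) PF = 0.9901 (lagging)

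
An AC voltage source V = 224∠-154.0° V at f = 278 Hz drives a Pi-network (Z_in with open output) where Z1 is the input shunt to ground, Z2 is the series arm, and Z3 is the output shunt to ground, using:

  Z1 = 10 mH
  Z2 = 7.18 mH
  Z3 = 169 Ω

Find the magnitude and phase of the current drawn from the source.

Step 1 — Angular frequency: ω = 2π·f = 2π·278 = 1747 rad/s.
Step 2 — Component impedances:
  Z1: Z = jωL = j·1747·0.01 = 0 + j17.47 Ω
  Z2: Z = jωL = j·1747·0.00718 = 0 + j12.54 Ω
  Z3: Z = R = 169 Ω
Step 3 — With open output, the series arm Z2 and the output shunt Z3 appear in series to ground: Z2 + Z3 = 169 + j12.54 Ω.
Step 4 — Parallel with input shunt Z1: Z_in = Z1 || (Z2 + Z3) = 1.75 + j17.16 Ω = 17.25∠84.2° Ω.
Step 5 — Source phasor: V = 224∠-154.0° V = -201.3 - j98.2 V.
Step 6 — Ohm's law: I = V / Z_total = (-201.3 - j98.2) / (1.75 + j17.16) = -6.849 + j11.04 A.
Step 7 — Convert to polar: |I| = 12.99 A, ∠I = 121.8°.

I = 12.99∠121.8° A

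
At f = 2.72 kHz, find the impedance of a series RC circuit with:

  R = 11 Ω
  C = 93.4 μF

Step 1 — Angular frequency: ω = 2π·f = 2π·2720 = 1.709e+04 rad/s.
Step 2 — Component impedances:
  R: Z = R = 11 Ω
  C: Z = 1/(jωC) = -j/(ω·C) = 0 - j0.6265 Ω
Step 3 — Series combination: Z_total = R + C = 11 - j0.6265 Ω = 11.02∠-3.3° Ω.

Z = 11 - j0.6265 Ω = 11.02∠-3.3° Ω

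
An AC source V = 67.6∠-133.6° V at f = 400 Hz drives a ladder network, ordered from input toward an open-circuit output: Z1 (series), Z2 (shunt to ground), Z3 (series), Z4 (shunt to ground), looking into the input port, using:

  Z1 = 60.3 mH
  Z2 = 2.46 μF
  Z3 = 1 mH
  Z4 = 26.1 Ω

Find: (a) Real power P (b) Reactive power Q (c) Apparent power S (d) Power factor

Step 1 — Angular frequency: ω = 2π·f = 2π·400 = 2513 rad/s.
Step 2 — Component impedances:
  Z1: Z = jωL = j·2513·0.0603 = 0 + j151.6 Ω
  Z2: Z = 1/(jωC) = -j/(ω·C) = 0 - j161.7 Ω
  Z3: Z = jωL = j·2513·0.001 = 0 + j2.513 Ω
  Z4: Z = R = 26.1 Ω
Step 3 — Ladder network (open output): work backward from the far end, alternating series and parallel combinations. Z_in = 26.23 + j149.8 Ω = 152.1∠80.1° Ω.
Step 4 — Source phasor: V = 67.6∠-133.6° V = -46.62 - j48.95 V.
Step 5 — Current: I = V / Z = -0.3699 + j0.2464 A = 0.4445∠146.3° A.
Step 6 — Complex power: S = V·I* = 5.182 + j29.6 VA.
Step 7 — Real power: P = Re(S) = 5.182 W.
Step 8 — Reactive power: Q = Im(S) = 29.6 VAR.
Step 9 — Apparent power: |S| = 30.05 VA.
Step 10 — Power factor: PF = P/|S| = 0.1724 (lagging).

(a) P = 5.182 W  (b) Q = 29.6 VAR  (c) S = 30.05 VA  (d) PF = 0.1724 (lagging)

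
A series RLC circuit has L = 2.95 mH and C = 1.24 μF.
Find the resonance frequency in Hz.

Step 1 — Resonance condition Im(Z)=0 gives ω₀ = 1/√(LC).
Step 2 — ω₀ = 1/√(0.00295·1.24e-06) = 1.653e+04 rad/s.
Step 3 — f₀ = ω₀/(2π) = 2631 Hz.

f₀ = 2631 Hz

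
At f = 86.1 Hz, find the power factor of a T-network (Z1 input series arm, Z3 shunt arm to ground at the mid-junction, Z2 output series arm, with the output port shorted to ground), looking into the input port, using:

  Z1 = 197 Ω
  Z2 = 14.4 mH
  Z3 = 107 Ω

Step 1 — Angular frequency: ω = 2π·f = 2π·86.1 = 541 rad/s.
Step 2 — Component impedances:
  Z1: Z = R = 197 Ω
  Z2: Z = jωL = j·541·0.0144 = 0 + j7.79 Ω
  Z3: Z = R = 107 Ω
Step 3 — With the output port shorted to ground, the output series arm Z2 runs from the junction to ground; the shunt arm Z3 also runs from the junction to ground. They appear in parallel: Z3 || Z2 = 0.5642 + j7.749 Ω.
Step 4 — Series with input arm Z1: Z_in = Z1 + (Z3 || Z2) = 197.6 + j7.749 Ω = 197.7∠2.2° Ω.
Step 5 — Power factor: PF = cos(φ) = Re(Z)/|Z| = 197.56/197.72 = 0.9992.
Step 6 — Type: Im(Z) = 7.749 ⇒ lagging (phase φ = 2.2°).

PF = 0.9992 (lagging, φ = 2.2°)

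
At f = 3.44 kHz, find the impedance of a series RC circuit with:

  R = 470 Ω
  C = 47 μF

Step 1 — Angular frequency: ω = 2π·f = 2π·3440 = 2.161e+04 rad/s.
Step 2 — Component impedances:
  R: Z = R = 470 Ω
  C: Z = 1/(jωC) = -j/(ω·C) = 0 - j0.9844 Ω
Step 3 — Series combination: Z_total = R + C = 470 - j0.9844 Ω = 470∠-0.1° Ω.

Z = 470 - j0.9844 Ω = 470∠-0.1° Ω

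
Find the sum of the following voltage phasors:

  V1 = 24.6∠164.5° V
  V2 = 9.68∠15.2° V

Step 1 — Convert each phasor to rectangular form:
  V1 = 24.6·(cos(164.5°) + j·sin(164.5°)) = -23.71 + j6.574 V
  V2 = 9.68·(cos(15.2°) + j·sin(15.2°)) = 9.341 + j2.538 V
Step 2 — Sum components: V_total = -14.36 + j9.112 V.
Step 3 — Convert to polar: |V_total| = 17.01 V, ∠V_total = 147.6°.

V_total = 17.01∠147.6° V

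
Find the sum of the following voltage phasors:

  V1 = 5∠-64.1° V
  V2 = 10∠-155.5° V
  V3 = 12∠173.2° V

Step 1 — Convert each phasor to rectangular form:
  V1 = 5·(cos(-64.1°) + j·sin(-64.1°)) = 2.184 - j4.498 V
  V2 = 10·(cos(-155.5°) + j·sin(-155.5°)) = -9.1 - j4.147 V
  V3 = 12·(cos(173.2°) + j·sin(173.2°)) = -11.92 + j1.421 V
Step 2 — Sum components: V_total = -18.83 - j7.224 V.
Step 3 — Convert to polar: |V_total| = 20.17 V, ∠V_total = -159.0°.

V_total = 20.17∠-159.0° V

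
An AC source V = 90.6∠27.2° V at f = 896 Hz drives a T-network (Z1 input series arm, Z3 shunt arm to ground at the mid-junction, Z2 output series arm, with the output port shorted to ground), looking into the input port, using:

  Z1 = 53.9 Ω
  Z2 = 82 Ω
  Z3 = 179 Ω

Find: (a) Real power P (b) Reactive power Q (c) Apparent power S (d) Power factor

Step 1 — Angular frequency: ω = 2π·f = 2π·896 = 5630 rad/s.
Step 2 — Component impedances:
  Z1: Z = R = 53.9 Ω
  Z2: Z = R = 82 Ω
  Z3: Z = R = 179 Ω
Step 3 — With the output port shorted to ground, the output series arm Z2 runs from the junction to ground; the shunt arm Z3 also runs from the junction to ground. They appear in parallel: Z3 || Z2 = 56.24 Ω.
Step 4 — Series with input arm Z1: Z_in = Z1 + (Z3 || Z2) = 110.1 Ω = 110.1∠0.0° Ω.
Step 5 — Source phasor: V = 90.6∠27.2° V = 80.58 + j41.41 V.
Step 6 — Current: I = V / Z = 0.7316 + j0.376 A = 0.8226∠27.2° A.
Step 7 — Complex power: S = V·I* = 74.53 VA.
Step 8 — Real power: P = Re(S) = 74.53 W.
Step 9 — Reactive power: Q = Im(S) = 0 VAR.
Step 10 — Apparent power: |S| = 74.53 VA.
Step 11 — Power factor: PF = P/|S| = 1 (unity).

(a) P = 74.53 W  (b) Q = 0 VAR  (c) S = 74.53 VA  (d) PF = 1 (unity)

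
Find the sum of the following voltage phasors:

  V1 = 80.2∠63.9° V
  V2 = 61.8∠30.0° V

Step 1 — Convert each phasor to rectangular form:
  V1 = 80.2·(cos(63.9°) + j·sin(63.9°)) = 35.28 + j72.02 V
  V2 = 61.8·(cos(30.0°) + j·sin(30.0°)) = 53.52 + j30.9 V
Step 2 — Sum components: V_total = 88.8 + j102.9 V.
Step 3 — Convert to polar: |V_total| = 135.9 V, ∠V_total = 49.2°.

V_total = 135.9∠49.2° V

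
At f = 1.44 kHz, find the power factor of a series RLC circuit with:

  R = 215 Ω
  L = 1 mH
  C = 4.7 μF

Step 1 — Angular frequency: ω = 2π·f = 2π·1440 = 9048 rad/s.
Step 2 — Component impedances:
  R: Z = R = 215 Ω
  L: Z = jωL = j·9048·0.001 = 0 + j9.048 Ω
  C: Z = 1/(jωC) = -j/(ω·C) = 0 - j23.52 Ω
Step 3 — Series combination: Z_total = R + L + C = 215 - j14.47 Ω = 215.5∠-3.8° Ω.
Step 4 — Power factor: PF = cos(φ) = Re(Z)/|Z| = 215/215.5 = 0.9977.
Step 5 — Type: Im(Z) = -14.47 ⇒ leading (phase φ = -3.8°).

PF = 0.9977 (leading, φ = -3.8°)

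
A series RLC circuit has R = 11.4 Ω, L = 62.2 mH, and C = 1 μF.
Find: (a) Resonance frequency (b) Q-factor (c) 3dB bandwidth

Step 1 — Resonance condition Im(Z)=0 gives ω₀ = 1/√(LC).
Step 2 — ω₀ = 1/√(0.0622·1e-06) = 4010 rad/s.
Step 3 — f₀ = ω₀/(2π) = 638.2 Hz.
Step 4 — Series Q: Q = ω₀L/R = 4010·0.0622/11.4 = 21.88.
Step 5 — 3dB bandwidth: Δω = ω₀/Q = 183.3 rad/s; BW = Δω/(2π) = 29.17 Hz.

(a) f₀ = 638.2 Hz  (b) Q = 21.88  (c) BW = 29.17 Hz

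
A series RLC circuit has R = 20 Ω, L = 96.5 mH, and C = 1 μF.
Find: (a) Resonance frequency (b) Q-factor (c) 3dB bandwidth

Step 1 — Resonance: ω₀ = 1/√(LC) = 1/√(0.0965·1e-06) = 3219 rad/s.
Step 2 — f₀ = ω₀/(2π) = 512.3 Hz.
Step 3 — Series Q: Q = ω₀L/R = 3219·0.0965/20 = 15.53.
Step 4 — Bandwidth: Δω = ω₀/Q = 207.3 rad/s; BW = Δω/(2π) = 32.99 Hz.

(a) f₀ = 512.3 Hz  (b) Q = 15.53  (c) BW = 32.99 Hz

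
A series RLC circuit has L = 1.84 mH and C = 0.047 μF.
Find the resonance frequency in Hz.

Step 1 — Resonance condition Im(Z)=0 gives ω₀ = 1/√(LC).
Step 2 — ω₀ = 1/√(0.00184·4.7e-08) = 1.075e+05 rad/s.
Step 3 — f₀ = ω₀/(2π) = 1.711e+04 Hz.

f₀ = 1.711e+04 Hz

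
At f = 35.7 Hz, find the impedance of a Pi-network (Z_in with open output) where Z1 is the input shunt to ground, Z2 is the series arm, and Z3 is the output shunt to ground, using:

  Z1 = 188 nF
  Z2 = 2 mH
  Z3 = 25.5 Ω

Step 1 — Angular frequency: ω = 2π·f = 2π·35.7 = 224.3 rad/s.
Step 2 — Component impedances:
  Z1: Z = 1/(jωC) = -j/(ω·C) = 0 - j2.371e+04 Ω
  Z2: Z = jωL = j·224.3·0.002 = 0 + j0.4486 Ω
  Z3: Z = R = 25.5 Ω
Step 3 — With open output, the series arm Z2 and the output shunt Z3 appear in series to ground: Z2 + Z3 = 25.5 + j0.4486 Ω.
Step 4 — Parallel with input shunt Z1: Z_in = Z1 || (Z2 + Z3) = 25.5 + j0.4212 Ω = 25.5∠0.9° Ω.

Z = 25.5 + j0.4212 Ω = 25.5∠0.9° Ω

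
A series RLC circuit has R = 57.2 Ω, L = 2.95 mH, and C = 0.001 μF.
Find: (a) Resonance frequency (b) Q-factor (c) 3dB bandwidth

Step 1 — Resonance: ω₀ = 1/√(LC) = 1/√(0.00295·1e-09) = 5.822e+05 rad/s.
Step 2 — f₀ = ω₀/(2π) = 9.266e+04 Hz.
Step 3 — Series Q: Q = ω₀L/R = 5.822e+05·0.00295/57.2 = 30.03.
Step 4 — Bandwidth: Δω = ω₀/Q = 1.939e+04 rad/s; BW = Δω/(2π) = 3086 Hz.

(a) f₀ = 9.266e+04 Hz  (b) Q = 30.03  (c) BW = 3086 Hz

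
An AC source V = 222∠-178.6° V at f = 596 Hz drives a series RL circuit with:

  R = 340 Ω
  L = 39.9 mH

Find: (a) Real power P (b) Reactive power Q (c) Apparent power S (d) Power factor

Step 1 — Angular frequency: ω = 2π·f = 2π·596 = 3745 rad/s.
Step 2 — Component impedances:
  R: Z = R = 340 Ω
  L: Z = jωL = j·3745·0.0399 = 0 + j149.4 Ω
Step 3 — Series combination: Z_total = R + L = 340 + j149.4 Ω = 371.4∠23.7° Ω.
Step 4 — Source phasor: V = 222∠-178.6° V = -221.9 - j5.424 V.
Step 5 — Current: I = V / Z = -0.553 + j0.2271 A = 0.5978∠157.7° A.
Step 6 — Complex power: S = V·I* = 121.5 + j53.39 VA.
Step 7 — Real power: P = Re(S) = 121.5 W.
Step 8 — Reactive power: Q = Im(S) = 53.39 VAR.
Step 9 — Apparent power: |S| = 132.7 VA.
Step 10 — Power factor: PF = P/|S| = 0.9155 (lagging).

(a) P = 121.5 W  (b) Q = 53.39 VAR  (c) S = 132.7 VA  (d) PF = 0.9155 (lagging)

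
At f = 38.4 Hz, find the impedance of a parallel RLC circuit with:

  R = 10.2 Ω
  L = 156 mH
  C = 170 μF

Step 1 — Angular frequency: ω = 2π·f = 2π·38.4 = 241.3 rad/s.
Step 2 — Component impedances:
  R: Z = R = 10.2 Ω
  L: Z = jωL = j·241.3·0.156 = 0 + j37.64 Ω
  C: Z = 1/(jωC) = -j/(ω·C) = 0 - j24.38 Ω
Step 3 — Parallel combination: 1/Z_total = 1/R + 1/L + 1/C; Z_total = 9.983 - j1.471 Ω = 10.09∠-8.4° Ω.

Z = 9.983 - j1.471 Ω = 10.09∠-8.4° Ω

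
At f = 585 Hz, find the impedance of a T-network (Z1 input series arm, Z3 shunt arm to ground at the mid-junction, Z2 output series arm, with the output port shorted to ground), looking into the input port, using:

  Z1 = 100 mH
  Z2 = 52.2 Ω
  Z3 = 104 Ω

Step 1 — Angular frequency: ω = 2π·f = 2π·585 = 3676 rad/s.
Step 2 — Component impedances:
  Z1: Z = jωL = j·3676·0.1 = 0 + j367.6 Ω
  Z2: Z = R = 52.2 Ω
  Z3: Z = R = 104 Ω
Step 3 — With the output port shorted to ground, the output series arm Z2 runs from the junction to ground; the shunt arm Z3 also runs from the junction to ground. They appear in parallel: Z3 || Z2 = 34.76 Ω.
Step 4 — Series with input arm Z1: Z_in = Z1 + (Z3 || Z2) = 34.76 + j367.6 Ω = 369.2∠84.6° Ω.

Z = 34.76 + j367.6 Ω = 369.2∠84.6° Ω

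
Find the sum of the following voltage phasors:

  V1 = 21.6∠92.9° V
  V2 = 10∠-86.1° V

Step 1 — Convert each phasor to rectangular form:
  V1 = 21.6·(cos(92.9°) + j·sin(92.9°)) = -1.093 + j21.57 V
  V2 = 10·(cos(-86.1°) + j·sin(-86.1°)) = 0.6802 - j9.977 V
Step 2 — Sum components: V_total = -0.4127 + j11.6 V.
Step 3 — Convert to polar: |V_total| = 11.6 V, ∠V_total = 92.0°.

V_total = 11.6∠92.0° V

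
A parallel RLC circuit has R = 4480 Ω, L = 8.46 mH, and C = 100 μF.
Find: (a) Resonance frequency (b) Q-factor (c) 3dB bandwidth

Step 1 — Resonance: ω₀ = 1/√(LC) = 1/√(0.00846·0.0001) = 1087 rad/s.
Step 2 — f₀ = ω₀/(2π) = 173 Hz.
Step 3 — Parallel Q: Q = R/(ω₀L) = 4480/(1087·0.00846) = 487.1.
Step 4 — Bandwidth: Δω = ω₀/Q = 2.232 rad/s; BW = Δω/(2π) = 0.3553 Hz.

(a) f₀ = 173 Hz  (b) Q = 487.1  (c) BW = 0.3553 Hz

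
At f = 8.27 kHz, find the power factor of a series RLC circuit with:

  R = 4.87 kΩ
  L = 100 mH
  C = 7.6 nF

Step 1 — Angular frequency: ω = 2π·f = 2π·8270 = 5.196e+04 rad/s.
Step 2 — Component impedances:
  R: Z = R = 4870 Ω
  L: Z = jωL = j·5.196e+04·0.1 = 0 + j5196 Ω
  C: Z = 1/(jωC) = -j/(ω·C) = 0 - j2532 Ω
Step 3 — Series combination: Z_total = R + L + C = 4870 + j2664 Ω = 5551∠28.7° Ω.
Step 4 — Power factor: PF = cos(φ) = Re(Z)/|Z| = 4870/5551 = 0.8773.
Step 5 — Type: Im(Z) = 2664 ⇒ lagging (phase φ = 28.7°).

PF = 0.8773 (lagging, φ = 28.7°)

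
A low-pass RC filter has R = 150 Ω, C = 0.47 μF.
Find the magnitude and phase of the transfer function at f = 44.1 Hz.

Step 1 — Angular frequency: ω = 2π·44.1 = 277.1 rad/s.
Step 2 — Transfer function: H(jω) = 1/(1 + jωRC).
Step 3 — Denominator: 1 + jωRC = 1 + j·277.1·150·4.7e-07 = 1 + j0.01953.
Step 4 — H = 0.9996 - j0.01953.
Step 5 — Magnitude: |H| = 0.9998 (-0.0 dB); phase: φ = -1.1°.

|H| = 0.9998 (-0.0 dB), φ = -1.1°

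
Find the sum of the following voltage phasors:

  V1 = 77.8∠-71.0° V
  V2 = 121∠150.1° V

Step 1 — Convert each phasor to rectangular form:
  V1 = 77.8·(cos(-71.0°) + j·sin(-71.0°)) = 25.33 - j73.56 V
  V2 = 121·(cos(150.1°) + j·sin(150.1°)) = -104.9 + j60.32 V
Step 2 — Sum components: V_total = -79.57 - j13.24 V.
Step 3 — Convert to polar: |V_total| = 80.66 V, ∠V_total = -170.5°.

V_total = 80.66∠-170.5° V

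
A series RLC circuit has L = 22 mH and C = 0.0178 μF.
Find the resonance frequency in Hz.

Step 1 — Resonance condition Im(Z)=0 gives ω₀ = 1/√(LC).
Step 2 — ω₀ = 1/√(0.022·1.78e-08) = 5.053e+04 rad/s.
Step 3 — f₀ = ω₀/(2π) = 8043 Hz.

f₀ = 8043 Hz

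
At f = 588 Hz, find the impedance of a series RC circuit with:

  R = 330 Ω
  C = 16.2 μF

Step 1 — Angular frequency: ω = 2π·f = 2π·588 = 3695 rad/s.
Step 2 — Component impedances:
  R: Z = R = 330 Ω
  C: Z = 1/(jωC) = -j/(ω·C) = 0 - j16.71 Ω
Step 3 — Series combination: Z_total = R + C = 330 - j16.71 Ω = 330.4∠-2.9° Ω.

Z = 330 - j16.71 Ω = 330.4∠-2.9° Ω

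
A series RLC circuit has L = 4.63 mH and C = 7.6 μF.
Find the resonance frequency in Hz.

Step 1 — Resonance condition Im(Z)=0 gives ω₀ = 1/√(LC).
Step 2 — ω₀ = 1/√(0.00463·7.6e-06) = 5331 rad/s.
Step 3 — f₀ = ω₀/(2π) = 848.4 Hz.

f₀ = 848.4 Hz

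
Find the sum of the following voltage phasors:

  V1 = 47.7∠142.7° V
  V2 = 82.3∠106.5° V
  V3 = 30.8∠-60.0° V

Step 1 — Convert each phasor to rectangular form:
  V1 = 47.7·(cos(142.7°) + j·sin(142.7°)) = -37.94 + j28.91 V
  V2 = 82.3·(cos(106.5°) + j·sin(106.5°)) = -23.37 + j78.91 V
  V3 = 30.8·(cos(-60.0°) + j·sin(-60.0°)) = 15.4 - j26.67 V
Step 2 — Sum components: V_total = -45.92 + j81.14 V.
Step 3 — Convert to polar: |V_total| = 93.23 V, ∠V_total = 119.5°.

V_total = 93.23∠119.5° V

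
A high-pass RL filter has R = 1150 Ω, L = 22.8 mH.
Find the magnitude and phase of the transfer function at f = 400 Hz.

Step 1 — Angular frequency: ω = 2π·400 = 2513 rad/s.
Step 2 — Transfer function: H(jω) = jωL/(R + jωL).
Step 3 — Numerator jωL = j·57.3; denominator R + jωL = 1150 + j57.3.
Step 4 — H = 0.002477 + j0.0497.
Step 5 — Magnitude: |H| = 0.04977 (-26.1 dB); phase: φ = 87.1°.

|H| = 0.04977 (-26.1 dB), φ = 87.1°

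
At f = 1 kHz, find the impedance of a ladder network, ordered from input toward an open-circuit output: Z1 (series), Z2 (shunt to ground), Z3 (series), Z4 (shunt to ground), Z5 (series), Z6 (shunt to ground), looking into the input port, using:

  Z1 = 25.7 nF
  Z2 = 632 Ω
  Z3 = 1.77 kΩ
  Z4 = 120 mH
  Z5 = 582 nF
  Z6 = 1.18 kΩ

Step 1 — Angular frequency: ω = 2π·f = 2π·1000 = 6283 rad/s.
Step 2 — Component impedances:
  Z1: Z = 1/(jωC) = -j/(ω·C) = 0 - j6193 Ω
  Z2: Z = R = 632 Ω
  Z3: Z = R = 1770 Ω
  Z4: Z = jωL = j·6283·0.12 = 0 + j754 Ω
  Z5: Z = 1/(jωC) = -j/(ω·C) = 0 - j273.5 Ω
  Z6: Z = R = 1180 Ω
Step 3 — Ladder network (open output): work backward from the far end, alternating series and parallel combinations. Z_in = 496 - j6165 Ω = 6184∠-85.4° Ω.

Z = 496 - j6165 Ω = 6184∠-85.4° Ω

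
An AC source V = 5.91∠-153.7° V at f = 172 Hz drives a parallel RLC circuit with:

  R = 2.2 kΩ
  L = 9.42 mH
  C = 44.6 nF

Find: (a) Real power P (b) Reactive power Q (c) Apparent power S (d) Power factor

Step 1 — Angular frequency: ω = 2π·f = 2π·172 = 1081 rad/s.
Step 2 — Component impedances:
  R: Z = R = 2200 Ω
  L: Z = jωL = j·1081·0.00942 = 0 + j10.18 Ω
  C: Z = 1/(jωC) = -j/(ω·C) = 0 - j2.075e+04 Ω
Step 3 — Parallel combination: 1/Z_total = 1/R + 1/L + 1/C; Z_total = 0.04715 + j10.19 Ω = 10.19∠89.7° Ω.
Step 4 — Source phasor: V = 5.91∠-153.7° V = -5.298 - j2.619 V.
Step 5 — Current: I = V / Z = -0.2595 + j0.519 A = 0.5803∠116.6° A.
Step 6 — Complex power: S = V·I* = 0.01588 + j3.429 VA.
Step 7 — Real power: P = Re(S) = 0.01588 W.
Step 8 — Reactive power: Q = Im(S) = 3.429 VAR.
Step 9 — Apparent power: |S| = 3.429 VA.
Step 10 — Power factor: PF = P/|S| = 0.00463 (lagging).

(a) P = 0.01588 W  (b) Q = 3.429 VAR  (c) S = 3.429 VA  (d) PF = 0.00463 (lagging)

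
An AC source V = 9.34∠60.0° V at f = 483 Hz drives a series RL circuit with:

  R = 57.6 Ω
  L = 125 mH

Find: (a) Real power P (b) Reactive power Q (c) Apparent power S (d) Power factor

Step 1 — Angular frequency: ω = 2π·f = 2π·483 = 3035 rad/s.
Step 2 — Component impedances:
  R: Z = R = 57.6 Ω
  L: Z = jωL = j·3035·0.125 = 0 + j379.3 Ω
Step 3 — Series combination: Z_total = R + L = 57.6 + j379.3 Ω = 383.7∠81.4° Ω.
Step 4 — Source phasor: V = 9.34∠60.0° V = 4.67 + j8.089 V.
Step 5 — Current: I = V / Z = 0.02267 - j0.008869 A = 0.02434∠-21.4° A.
Step 6 — Complex power: S = V·I* = 0.03413 + j0.2248 VA.
Step 7 — Real power: P = Re(S) = 0.03413 W.
Step 8 — Reactive power: Q = Im(S) = 0.2248 VAR.
Step 9 — Apparent power: |S| = 0.2274 VA.
Step 10 — Power factor: PF = P/|S| = 0.1501 (lagging).

(a) P = 0.03413 W  (b) Q = 0.2248 VAR  (c) S = 0.2274 VA  (d) PF = 0.1501 (lagging)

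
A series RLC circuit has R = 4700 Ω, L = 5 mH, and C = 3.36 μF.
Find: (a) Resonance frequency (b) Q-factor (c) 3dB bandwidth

Step 1 — Resonance condition Im(Z)=0 gives ω₀ = 1/√(LC).
Step 2 — ω₀ = 1/√(0.005·3.36e-06) = 7715 rad/s.
Step 3 — f₀ = ω₀/(2π) = 1228 Hz.
Step 4 — Series Q: Q = ω₀L/R = 7715·0.005/4700 = 0.008208.
Step 5 — 3dB bandwidth: Δω = ω₀/Q = 9.4e+05 rad/s; BW = Δω/(2π) = 1.496e+05 Hz.

(a) f₀ = 1228 Hz  (b) Q = 0.008208  (c) BW = 1.496e+05 Hz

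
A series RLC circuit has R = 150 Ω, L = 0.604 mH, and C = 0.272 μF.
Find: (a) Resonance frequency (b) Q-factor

Step 1 — Resonance condition Im(Z)=0 gives ω₀ = 1/√(LC).
Step 2 — ω₀ = 1/√(0.000604·2.72e-07) = 7.802e+04 rad/s.
Step 3 — f₀ = ω₀/(2π) = 1.242e+04 Hz.
Step 4 — Series Q: Q = ω₀L/R = 7.802e+04·0.000604/150 = 0.3142.

(a) f₀ = 1.242e+04 Hz  (b) Q = 0.3142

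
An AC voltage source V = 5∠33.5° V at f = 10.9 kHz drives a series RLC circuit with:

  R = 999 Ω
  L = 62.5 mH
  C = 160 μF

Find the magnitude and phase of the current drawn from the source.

Step 1 — Angular frequency: ω = 2π·f = 2π·1.09e+04 = 6.849e+04 rad/s.
Step 2 — Component impedances:
  R: Z = R = 999 Ω
  L: Z = jωL = j·6.849e+04·0.0625 = 0 + j4280 Ω
  C: Z = 1/(jωC) = -j/(ω·C) = 0 - j0.09126 Ω
Step 3 — Series combination: Z_total = R + L + C = 999 + j4280 Ω = 4395∠76.9° Ω.
Step 4 — Source phasor: V = 5∠33.5° V = 4.169 + j2.76 V.
Step 5 — Ohm's law: I = V / Z_total = (4.169 + j2.76) / (999 + j4280) = 0.000827 - j0.0007811 A.
Step 6 — Convert to polar: |I| = 0.001138 A, ∠I = -43.4°.

I = 0.001138∠-43.4° A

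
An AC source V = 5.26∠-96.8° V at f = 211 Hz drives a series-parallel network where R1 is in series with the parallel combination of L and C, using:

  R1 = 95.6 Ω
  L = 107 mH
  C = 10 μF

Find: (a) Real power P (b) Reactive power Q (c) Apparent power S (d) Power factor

Step 1 — Angular frequency: ω = 2π·f = 2π·211 = 1326 rad/s.
Step 2 — Component impedances:
  R1: Z = R = 95.6 Ω
  L: Z = jωL = j·1326·0.107 = 0 + j141.9 Ω
  C: Z = 1/(jωC) = -j/(ω·C) = 0 - j75.43 Ω
Step 3 — Parallel branch: L || C = 1/(1/L + 1/C) = 0 - j161.1 Ω.
Step 4 — Series with R1: Z_total = R1 + (L || C) = 95.6 - j161.1 Ω = 187.3∠-59.3° Ω.
Step 5 — Source phasor: V = 5.26∠-96.8° V = -0.6228 - j5.223 V.
Step 6 — Current: I = V / Z = 0.02228 - j0.01709 A = 0.02808∠-37.5° A.
Step 7 — Complex power: S = V·I* = 0.07539 - j0.127 VA.
Step 8 — Real power: P = Re(S) = 0.07539 W.
Step 9 — Reactive power: Q = Im(S) = -0.127 VAR.
Step 10 — Apparent power: |S| = 0.1477 VA.
Step 11 — Power factor: PF = P/|S| = 0.5104 (leading).

(a) P = 0.07539 W  (b) Q = -0.127 VAR  (c) S = 0.1477 VA  (d) PF = 0.5104 (leading)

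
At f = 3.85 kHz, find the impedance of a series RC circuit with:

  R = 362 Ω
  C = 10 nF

Step 1 — Angular frequency: ω = 2π·f = 2π·3850 = 2.419e+04 rad/s.
Step 2 — Component impedances:
  R: Z = R = 362 Ω
  C: Z = 1/(jωC) = -j/(ω·C) = 0 - j4134 Ω
Step 3 — Series combination: Z_total = R + C = 362 - j4134 Ω = 4150∠-85.0° Ω.

Z = 362 - j4134 Ω = 4150∠-85.0° Ω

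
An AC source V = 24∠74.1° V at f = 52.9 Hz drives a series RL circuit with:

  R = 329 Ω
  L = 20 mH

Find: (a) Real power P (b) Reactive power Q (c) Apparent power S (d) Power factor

Step 1 — Angular frequency: ω = 2π·f = 2π·52.9 = 332.4 rad/s.
Step 2 — Component impedances:
  R: Z = R = 329 Ω
  L: Z = jωL = j·332.4·0.02 = 0 + j6.648 Ω
Step 3 — Series combination: Z_total = R + L = 329 + j6.648 Ω = 329.1∠1.2° Ω.
Step 4 — Source phasor: V = 24∠74.1° V = 6.575 + j23.08 V.
Step 5 — Current: I = V / Z = 0.02139 + j0.06973 A = 0.07293∠72.9° A.
Step 6 — Complex power: S = V·I* = 1.75 + j0.03536 VA.
Step 7 — Real power: P = Re(S) = 1.75 W.
Step 8 — Reactive power: Q = Im(S) = 0.03536 VAR.
Step 9 — Apparent power: |S| = 1.75 VA.
Step 10 — Power factor: PF = P/|S| = 0.9998 (lagging).

(a) P = 1.75 W  (b) Q = 0.03536 VAR  (c) S = 1.75 VA  (d) PF = 0.9998 (lagging)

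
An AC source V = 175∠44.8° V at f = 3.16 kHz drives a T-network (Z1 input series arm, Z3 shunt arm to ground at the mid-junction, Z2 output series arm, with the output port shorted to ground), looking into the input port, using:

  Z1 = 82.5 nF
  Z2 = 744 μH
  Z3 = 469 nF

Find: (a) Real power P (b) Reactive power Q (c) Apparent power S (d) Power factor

Step 1 — Angular frequency: ω = 2π·f = 2π·3160 = 1.985e+04 rad/s.
Step 2 — Component impedances:
  Z1: Z = 1/(jωC) = -j/(ω·C) = 0 - j610.5 Ω
  Z2: Z = jωL = j·1.985e+04·0.000744 = 0 + j14.77 Ω
  Z3: Z = 1/(jωC) = -j/(ω·C) = 0 - j107.4 Ω
Step 3 — With the output port shorted to ground, the output series arm Z2 runs from the junction to ground; the shunt arm Z3 also runs from the junction to ground. They appear in parallel: Z3 || Z2 = 0 + j17.13 Ω.
Step 4 — Series with input arm Z1: Z_in = Z1 + (Z3 || Z2) = 0 - j593.4 Ω = 593.4∠-90.0° Ω.
Step 5 — Source phasor: V = 175∠44.8° V = 124.2 + j123.3 V.
Step 6 — Current: I = V / Z = -0.2078 + j0.2093 A = 0.2949∠134.8° A.
Step 7 — Complex power: S = V·I* = 0 - j51.61 VA.
Step 8 — Real power: P = Re(S) = 0 W.
Step 9 — Reactive power: Q = Im(S) = -51.61 VAR.
Step 10 — Apparent power: |S| = 51.61 VA.
Step 11 — Power factor: PF = P/|S| = 0 (leading).

(a) P = 0 W  (b) Q = -51.61 VAR  (c) S = 51.61 VA  (d) PF = 0 (leading)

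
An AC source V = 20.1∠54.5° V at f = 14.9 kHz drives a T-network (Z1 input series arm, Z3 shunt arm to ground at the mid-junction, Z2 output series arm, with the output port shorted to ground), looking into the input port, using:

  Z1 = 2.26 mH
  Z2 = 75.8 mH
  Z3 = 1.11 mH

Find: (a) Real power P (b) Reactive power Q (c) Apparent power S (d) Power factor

Step 1 — Angular frequency: ω = 2π·f = 2π·1.49e+04 = 9.362e+04 rad/s.
Step 2 — Component impedances:
  Z1: Z = jωL = j·9.362e+04·0.00226 = 0 + j211.6 Ω
  Z2: Z = jωL = j·9.362e+04·0.0758 = 0 + j7096 Ω
  Z3: Z = jωL = j·9.362e+04·0.00111 = 0 + j103.9 Ω
Step 3 — With the output port shorted to ground, the output series arm Z2 runs from the junction to ground; the shunt arm Z3 also runs from the junction to ground. They appear in parallel: Z3 || Z2 = 0 + j102.4 Ω.
Step 4 — Series with input arm Z1: Z_in = Z1 + (Z3 || Z2) = 0 + j314 Ω = 314∠90.0° Ω.
Step 5 — Source phasor: V = 20.1∠54.5° V = 11.67 + j16.36 V.
Step 6 — Current: I = V / Z = 0.05211 - j0.03717 A = 0.06401∠-35.5° A.
Step 7 — Complex power: S = V·I* = 0 + j1.287 VA.
Step 8 — Real power: P = Re(S) = 0 W.
Step 9 — Reactive power: Q = Im(S) = 1.287 VAR.
Step 10 — Apparent power: |S| = 1.287 VA.
Step 11 — Power factor: PF = P/|S| = 0 (lagging).

(a) P = 0 W  (b) Q = 1.287 VAR  (c) S = 1.287 VA  (d) PF = 0 (lagging)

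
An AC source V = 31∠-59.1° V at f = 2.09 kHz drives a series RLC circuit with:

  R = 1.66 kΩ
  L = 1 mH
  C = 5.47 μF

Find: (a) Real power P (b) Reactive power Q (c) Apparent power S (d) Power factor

Step 1 — Angular frequency: ω = 2π·f = 2π·2090 = 1.313e+04 rad/s.
Step 2 — Component impedances:
  R: Z = R = 1660 Ω
  L: Z = jωL = j·1.313e+04·0.001 = 0 + j13.13 Ω
  C: Z = 1/(jωC) = -j/(ω·C) = 0 - j13.92 Ω
Step 3 — Series combination: Z_total = R + L + C = 1660 - j0.7897 Ω = 1660∠-0.0° Ω.
Step 4 — Source phasor: V = 31∠-59.1° V = 15.92 - j26.6 V.
Step 5 — Current: I = V / Z = 0.009598 - j0.01602 A = 0.01867∠-59.1° A.
Step 6 — Complex power: S = V·I* = 0.5789 - j0.0002754 VA.
Step 7 — Real power: P = Re(S) = 0.5789 W.
Step 8 — Reactive power: Q = Im(S) = -0.0002754 VAR.
Step 9 — Apparent power: |S| = 0.5789 VA.
Step 10 — Power factor: PF = P/|S| = 1 (leading).

(a) P = 0.5789 W  (b) Q = -0.0002754 VAR  (c) S = 0.5789 VA  (d) PF = 1 (leading)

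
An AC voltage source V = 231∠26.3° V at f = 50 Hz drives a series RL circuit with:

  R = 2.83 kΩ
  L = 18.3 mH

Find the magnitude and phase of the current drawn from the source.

Step 1 — Angular frequency: ω = 2π·f = 2π·50 = 314.2 rad/s.
Step 2 — Component impedances:
  R: Z = R = 2830 Ω
  L: Z = jωL = j·314.2·0.0183 = 0 + j5.749 Ω
Step 3 — Series combination: Z_total = R + L = 2830 + j5.749 Ω = 2830∠0.1° Ω.
Step 4 — Source phasor: V = 231∠26.3° V = 207.1 + j102.3 V.
Step 5 — Ohm's law: I = V / Z_total = (207.1 + j102.3) / (2830 + j5.749) = 0.07325 + j0.03602 A.
Step 6 — Convert to polar: |I| = 0.08163 A, ∠I = 26.2°.

I = 0.08163∠26.2° A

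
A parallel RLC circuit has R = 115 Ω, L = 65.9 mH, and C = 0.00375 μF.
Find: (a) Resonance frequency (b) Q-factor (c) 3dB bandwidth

Step 1 — Resonance: ω₀ = 1/√(LC) = 1/√(0.0659·3.75e-09) = 6.361e+04 rad/s.
Step 2 — f₀ = ω₀/(2π) = 1.012e+04 Hz.
Step 3 — Parallel Q: Q = R/(ω₀L) = 115/(6.361e+04·0.0659) = 0.02743.
Step 4 — Bandwidth: Δω = ω₀/Q = 2.319e+06 rad/s; BW = Δω/(2π) = 3.691e+05 Hz.

(a) f₀ = 1.012e+04 Hz  (b) Q = 0.02743  (c) BW = 3.691e+05 Hz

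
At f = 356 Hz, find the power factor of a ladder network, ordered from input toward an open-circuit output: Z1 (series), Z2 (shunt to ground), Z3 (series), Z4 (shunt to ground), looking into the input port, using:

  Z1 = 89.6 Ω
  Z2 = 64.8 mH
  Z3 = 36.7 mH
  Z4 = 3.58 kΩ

Step 1 — Angular frequency: ω = 2π·f = 2π·356 = 2237 rad/s.
Step 2 — Component impedances:
  Z1: Z = R = 89.6 Ω
  Z2: Z = jωL = j·2237·0.0648 = 0 + j144.9 Ω
  Z3: Z = jωL = j·2237·0.0367 = 0 + j82.09 Ω
  Z4: Z = R = 3580 Ω
Step 3 — Ladder network (open output): work backward from the far end, alternating series and parallel combinations. Z_in = 95.44 + j144.6 Ω = 173.2∠56.6° Ω.
Step 4 — Power factor: PF = cos(φ) = Re(Z)/|Z| = 95.445/173.24 = 0.5509.
Step 5 — Type: Im(Z) = 144.6 ⇒ lagging (phase φ = 56.6°).

PF = 0.5509 (lagging, φ = 56.6°)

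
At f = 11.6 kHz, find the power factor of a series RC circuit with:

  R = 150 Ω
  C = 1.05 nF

Step 1 — Angular frequency: ω = 2π·f = 2π·1.16e+04 = 7.288e+04 rad/s.
Step 2 — Component impedances:
  R: Z = R = 150 Ω
  C: Z = 1/(jωC) = -j/(ω·C) = 0 - j1.307e+04 Ω
Step 3 — Series combination: Z_total = R + C = 150 - j1.307e+04 Ω = 1.307e+04∠-89.3° Ω.
Step 4 — Power factor: PF = cos(φ) = Re(Z)/|Z| = 150/1.307e+04 = 0.01148.
Step 5 — Type: Im(Z) = -1.307e+04 ⇒ leading (phase φ = -89.3°).

PF = 0.01148 (leading, φ = -89.3°)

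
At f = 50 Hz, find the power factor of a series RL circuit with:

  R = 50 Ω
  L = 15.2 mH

Step 1 — Angular frequency: ω = 2π·f = 2π·50 = 314.2 rad/s.
Step 2 — Component impedances:
  R: Z = R = 50 Ω
  L: Z = jωL = j·314.2·0.0152 = 0 + j4.775 Ω
Step 3 — Series combination: Z_total = R + L = 50 + j4.775 Ω = 50.23∠5.5° Ω.
Step 4 — Power factor: PF = cos(φ) = Re(Z)/|Z| = 50/50.228 = 0.9955.
Step 5 — Type: Im(Z) = 4.775 ⇒ lagging (phase φ = 5.5°).

PF = 0.9955 (lagging, φ = 5.5°)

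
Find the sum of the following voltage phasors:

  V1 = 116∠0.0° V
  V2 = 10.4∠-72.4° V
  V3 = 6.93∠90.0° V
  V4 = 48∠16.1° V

Step 1 — Convert each phasor to rectangular form:
  V1 = 116·(cos(0.0°) + j·sin(0.0°)) = 116 V
  V2 = 10.4·(cos(-72.4°) + j·sin(-72.4°)) = 3.145 - j9.913 V
  V3 = 6.93·(cos(90.0°) + j·sin(90.0°)) = 0 + j6.93 V
  V4 = 48·(cos(16.1°) + j·sin(16.1°)) = 46.12 + j13.31 V
Step 2 — Sum components: V_total = 165.3 + j10.33 V.
Step 3 — Convert to polar: |V_total| = 165.6 V, ∠V_total = 3.6°.

V_total = 165.6∠3.6° V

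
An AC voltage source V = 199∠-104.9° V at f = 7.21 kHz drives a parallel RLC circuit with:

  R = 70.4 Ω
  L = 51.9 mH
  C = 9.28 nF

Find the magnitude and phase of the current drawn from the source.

Step 1 — Angular frequency: ω = 2π·f = 2π·7210 = 4.53e+04 rad/s.
Step 2 — Component impedances:
  R: Z = R = 70.4 Ω
  L: Z = jωL = j·4.53e+04·0.0519 = 0 + j2351 Ω
  C: Z = 1/(jωC) = -j/(ω·C) = 0 - j2379 Ω
Step 3 — Parallel combination: 1/Z_total = 1/R + 1/L + 1/C; Z_total = 70.4 + j0.02439 Ω = 70.4∠0.0° Ω.
Step 4 — Source phasor: V = 199∠-104.9° V = -51.17 - j192.3 V.
Step 5 — Ohm's law: I = V / Z_total = (-51.17 - j192.3) / (70.4 + j0.02439) = -0.7278 - j2.731 A.
Step 6 — Convert to polar: |I| = 2.827 A, ∠I = -104.9°.

I = 2.827∠-104.9° A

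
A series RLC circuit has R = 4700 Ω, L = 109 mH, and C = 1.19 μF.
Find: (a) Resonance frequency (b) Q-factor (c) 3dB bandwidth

Step 1 — Resonance condition Im(Z)=0 gives ω₀ = 1/√(LC).
Step 2 — ω₀ = 1/√(0.109·1.19e-06) = 2777 rad/s.
Step 3 — f₀ = ω₀/(2π) = 441.9 Hz.
Step 4 — Series Q: Q = ω₀L/R = 2777·0.109/4700 = 0.06439.
Step 5 — 3dB bandwidth: Δω = ω₀/Q = 4.312e+04 rad/s; BW = Δω/(2π) = 6863 Hz.

(a) f₀ = 441.9 Hz  (b) Q = 0.06439  (c) BW = 6863 Hz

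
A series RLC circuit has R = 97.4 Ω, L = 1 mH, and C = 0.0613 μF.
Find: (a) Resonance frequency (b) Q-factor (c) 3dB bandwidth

Step 1 — Resonance: ω₀ = 1/√(LC) = 1/√(0.001·6.13e-08) = 1.277e+05 rad/s.
Step 2 — f₀ = ω₀/(2π) = 2.033e+04 Hz.
Step 3 — Series Q: Q = ω₀L/R = 1.277e+05·0.001/97.4 = 1.311.
Step 4 — Bandwidth: Δω = ω₀/Q = 9.74e+04 rad/s; BW = Δω/(2π) = 1.55e+04 Hz.

(a) f₀ = 2.033e+04 Hz  (b) Q = 1.311  (c) BW = 1.55e+04 Hz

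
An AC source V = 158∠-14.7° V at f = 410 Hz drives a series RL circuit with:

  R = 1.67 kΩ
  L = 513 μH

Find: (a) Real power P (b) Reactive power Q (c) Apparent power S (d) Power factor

Step 1 — Angular frequency: ω = 2π·f = 2π·410 = 2576 rad/s.
Step 2 — Component impedances:
  R: Z = R = 1670 Ω
  L: Z = jωL = j·2576·0.000513 = 0 + j1.322 Ω
Step 3 — Series combination: Z_total = R + L = 1670 + j1.322 Ω = 1670∠0.0° Ω.
Step 4 — Source phasor: V = 158∠-14.7° V = 152.8 - j40.09 V.
Step 5 — Current: I = V / Z = 0.09149 - j0.02408 A = 0.09461∠-14.7° A.
Step 6 — Complex power: S = V·I* = 14.95 + j0.01183 VA.
Step 7 — Real power: P = Re(S) = 14.95 W.
Step 8 — Reactive power: Q = Im(S) = 0.01183 VAR.
Step 9 — Apparent power: |S| = 14.95 VA.
Step 10 — Power factor: PF = P/|S| = 1 (lagging).

(a) P = 14.95 W  (b) Q = 0.01183 VAR  (c) S = 14.95 VA  (d) PF = 1 (lagging)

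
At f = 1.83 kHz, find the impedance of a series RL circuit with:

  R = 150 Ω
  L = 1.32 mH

Step 1 — Angular frequency: ω = 2π·f = 2π·1830 = 1.15e+04 rad/s.
Step 2 — Component impedances:
  R: Z = R = 150 Ω
  L: Z = jωL = j·1.15e+04·0.00132 = 0 + j15.18 Ω
Step 3 — Series combination: Z_total = R + L = 150 + j15.18 Ω = 150.8∠5.8° Ω.

Z = 150 + j15.18 Ω = 150.8∠5.8° Ω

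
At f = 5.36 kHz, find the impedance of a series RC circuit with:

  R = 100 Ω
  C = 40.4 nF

Step 1 — Angular frequency: ω = 2π·f = 2π·5360 = 3.368e+04 rad/s.
Step 2 — Component impedances:
  R: Z = R = 100 Ω
  C: Z = 1/(jωC) = -j/(ω·C) = 0 - j735 Ω
Step 3 — Series combination: Z_total = R + C = 100 - j735 Ω = 741.7∠-82.3° Ω.

Z = 100 - j735 Ω = 741.7∠-82.3° Ω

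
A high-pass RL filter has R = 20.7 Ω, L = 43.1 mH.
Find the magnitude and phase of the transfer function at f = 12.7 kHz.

Step 1 — Angular frequency: ω = 2π·1.27e+04 = 7.98e+04 rad/s.
Step 2 — Transfer function: H(jω) = jωL/(R + jωL).
Step 3 — Numerator jωL = j·3439; denominator R + jωL = 20.7 + j3439.
Step 4 — H = 1 + j0.006019.
Step 5 — Magnitude: |H| = 1 (-0.0 dB); phase: φ = 0.3°.

|H| = 1 (-0.0 dB), φ = 0.3°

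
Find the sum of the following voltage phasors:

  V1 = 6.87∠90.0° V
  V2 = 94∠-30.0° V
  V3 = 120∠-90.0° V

Step 1 — Convert each phasor to rectangular form:
  V1 = 6.87·(cos(90.0°) + j·sin(90.0°)) = 0 + j6.87 V
  V2 = 94·(cos(-30.0°) + j·sin(-30.0°)) = 81.41 - j47 V
  V3 = 120·(cos(-90.0°) + j·sin(-90.0°)) = 0 - j120 V
Step 2 — Sum components: V_total = 81.41 - j160.1 V.
Step 3 — Convert to polar: |V_total| = 179.6 V, ∠V_total = -63.1°.

V_total = 179.6∠-63.1° V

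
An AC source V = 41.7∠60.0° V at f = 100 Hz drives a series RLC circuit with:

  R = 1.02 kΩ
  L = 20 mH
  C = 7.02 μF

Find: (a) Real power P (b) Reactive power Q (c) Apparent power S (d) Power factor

Step 1 — Angular frequency: ω = 2π·f = 2π·100 = 628.3 rad/s.
Step 2 — Component impedances:
  R: Z = R = 1020 Ω
  L: Z = jωL = j·628.3·0.02 = 0 + j12.57 Ω
  C: Z = 1/(jωC) = -j/(ω·C) = 0 - j226.7 Ω
Step 3 — Series combination: Z_total = R + L + C = 1020 - j214.2 Ω = 1042∠-11.9° Ω.
Step 4 — Source phasor: V = 41.7∠60.0° V = 20.85 + j36.11 V.
Step 5 — Current: I = V / Z = 0.01246 + j0.03802 A = 0.04001∠71.9° A.
Step 6 — Complex power: S = V·I* = 1.633 - j0.3428 VA.
Step 7 — Real power: P = Re(S) = 1.633 W.
Step 8 — Reactive power: Q = Im(S) = -0.3428 VAR.
Step 9 — Apparent power: |S| = 1.668 VA.
Step 10 — Power factor: PF = P/|S| = 0.9787 (leading).

(a) P = 1.633 W  (b) Q = -0.3428 VAR  (c) S = 1.668 VA  (d) PF = 0.9787 (leading)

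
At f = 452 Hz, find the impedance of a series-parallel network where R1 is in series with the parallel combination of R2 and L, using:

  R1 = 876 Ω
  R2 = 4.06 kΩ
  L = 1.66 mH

Step 1 — Angular frequency: ω = 2π·f = 2π·452 = 2840 rad/s.
Step 2 — Component impedances:
  R1: Z = R = 876 Ω
  R2: Z = R = 4060 Ω
  L: Z = jωL = j·2840·0.00166 = 0 + j4.714 Ω
Step 3 — Parallel branch: R2 || L = 1/(1/R2 + 1/L) = 0.005474 + j4.714 Ω.
Step 4 — Series with R1: Z_total = R1 + (R2 || L) = 876 + j4.714 Ω = 876∠0.3° Ω.

Z = 876 + j4.714 Ω = 876∠0.3° Ω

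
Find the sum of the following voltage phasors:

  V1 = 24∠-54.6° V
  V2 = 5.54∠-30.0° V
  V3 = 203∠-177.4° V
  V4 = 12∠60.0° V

Step 1 — Convert each phasor to rectangular form:
  V1 = 24·(cos(-54.6°) + j·sin(-54.6°)) = 13.9 - j19.56 V
  V2 = 5.54·(cos(-30.0°) + j·sin(-30.0°)) = 4.798 - j2.77 V
  V3 = 203·(cos(-177.4°) + j·sin(-177.4°)) = -202.8 - j9.209 V
  V4 = 12·(cos(60.0°) + j·sin(60.0°)) = 6 + j10.39 V
Step 2 — Sum components: V_total = -178.1 - j21.15 V.
Step 3 — Convert to polar: |V_total| = 179.3 V, ∠V_total = -173.2°.

V_total = 179.3∠-173.2° V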